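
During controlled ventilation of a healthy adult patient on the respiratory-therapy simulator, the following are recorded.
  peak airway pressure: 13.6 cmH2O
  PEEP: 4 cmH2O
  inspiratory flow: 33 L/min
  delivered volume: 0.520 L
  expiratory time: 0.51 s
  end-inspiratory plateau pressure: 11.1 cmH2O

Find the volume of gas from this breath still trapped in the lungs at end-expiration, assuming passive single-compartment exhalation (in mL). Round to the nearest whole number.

112

Flow: 33 L/min ÷ 60 = 0.55 L/s.
R = (PIP − Pplat)/V̇ = (13.6 − 11.1) / 0.55 = 2.5/0.55 = 4.545 cmH2O·s/L.
C = Vt/(Pplat − PEEP) = 520.0 / (11.1 − 4) = 520.0/7.1 = 73.239 mL/cmH2O.
τ = R × C = 4.545 × 0.07324 L/cmH2O = 0.3329 s.
Fraction remaining = e^(−Te/τ) = e^(−0.51/0.3329) = 0.2161.
Trapped volume = 520.0 × 0.2161 = 112.37 mL.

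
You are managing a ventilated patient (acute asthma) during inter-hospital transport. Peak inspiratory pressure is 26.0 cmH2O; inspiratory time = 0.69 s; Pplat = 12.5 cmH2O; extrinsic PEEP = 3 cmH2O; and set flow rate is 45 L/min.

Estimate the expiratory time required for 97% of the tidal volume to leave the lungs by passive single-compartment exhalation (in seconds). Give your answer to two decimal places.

Flow: 45 L/min ÷ 60 = 0.75 L/s.
Vt = flow × Ti = 0.75 L/s × 0.69 s × 1000 mL/L = 517.5 mL.
R = (PIP − Pplat)/V̇ = (26.0 − 12.5) / 0.75 = 13.5/0.75 = 18.0 cmH2O·s/L.
C = Vt/(Pplat − PEEP) = 517.5 / (12.5 − 3) = 517.5/9.5 = 54.474 mL/cmH2O.
τ = R × C = 18.0 × 0.05447 L/cmH2O = 0.9805 s.
t = −τ·ln(1 − 0.97) = −0.9805·ln(0.03) = 3.438 s.

3.44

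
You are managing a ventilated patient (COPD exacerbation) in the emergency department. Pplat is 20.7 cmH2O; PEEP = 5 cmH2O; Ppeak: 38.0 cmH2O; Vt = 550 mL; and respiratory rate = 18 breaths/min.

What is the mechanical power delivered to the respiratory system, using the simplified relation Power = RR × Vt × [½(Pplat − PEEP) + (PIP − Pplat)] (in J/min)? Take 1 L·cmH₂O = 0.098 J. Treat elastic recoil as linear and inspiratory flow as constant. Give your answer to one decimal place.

24.4

Per-breath work = Vt × [½(Pplat−PEEP) + (PIP−Pplat)] = 0.550 × [0.5×15.7 + 17.3] = 0.550 × 25.15 = 13.833 L·cmH2O.
Power = 18 × 13.833 = 248.99 L·cmH2O/min.
× 0.098 J/(L·cmH2O) → 24.401 J/min.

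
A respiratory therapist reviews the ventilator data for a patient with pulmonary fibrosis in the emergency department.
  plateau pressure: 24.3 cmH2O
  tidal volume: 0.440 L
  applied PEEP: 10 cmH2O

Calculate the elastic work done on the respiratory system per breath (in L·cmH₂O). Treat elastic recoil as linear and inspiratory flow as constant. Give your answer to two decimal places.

3.15

Elastic work ≈ ½ × (Pplat − PEEP) × Vt = 0.5 × (24.3 − 10) × 0.440 L = 0.5 × 14.3 × 0.440 = 3.146 L·cmH2O.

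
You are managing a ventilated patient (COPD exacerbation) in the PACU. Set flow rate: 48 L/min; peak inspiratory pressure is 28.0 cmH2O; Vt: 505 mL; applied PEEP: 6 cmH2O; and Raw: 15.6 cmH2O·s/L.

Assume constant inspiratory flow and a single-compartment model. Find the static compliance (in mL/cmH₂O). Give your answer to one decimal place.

Flow: 48 L/min ÷ 60 = 0.8 L/s.
Equation of motion (constant flow): PIP = Vt/C + R·V̇ + PEEP.
Vt/C = PIP − R·V̇ − PEEP = 28.0 − 15.6×0.8 − 6 = 28.0 − 12.48 − 6 = 9.52 cmH2O.
C = Vt / 9.52 = 505 / 9.52 = 53.046 mL/cmH2O.

53.0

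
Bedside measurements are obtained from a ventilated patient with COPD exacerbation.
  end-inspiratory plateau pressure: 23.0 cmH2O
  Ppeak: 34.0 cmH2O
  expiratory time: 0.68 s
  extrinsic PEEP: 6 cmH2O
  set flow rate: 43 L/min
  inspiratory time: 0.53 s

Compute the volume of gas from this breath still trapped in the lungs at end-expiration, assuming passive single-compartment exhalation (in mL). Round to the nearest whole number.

52

Flow: 43 L/min ÷ 60 = 0.7167 L/s.
Vt = flow × Ti = 0.7167 L/s × 0.53 s × 1000 mL/L = 379.85 mL.
R = (PIP − Pplat)/V̇ = (34.0 − 23.0) / 0.7167 = 11.0/0.7167 = 15.348 cmH2O·s/L.
C = Vt/(Pplat − PEEP) = 379.85 / (23.0 − 6) = 379.85/17.0 = 22.344 mL/cmH2O.
τ = R × C = 15.348 × 0.02234 L/cmH2O = 0.3429 s.
Fraction remaining = e^(−Te/τ) = e^(−0.68/0.3429) = 0.1376.
Trapped volume = 379.85 × 0.1376 = 52.267 mL.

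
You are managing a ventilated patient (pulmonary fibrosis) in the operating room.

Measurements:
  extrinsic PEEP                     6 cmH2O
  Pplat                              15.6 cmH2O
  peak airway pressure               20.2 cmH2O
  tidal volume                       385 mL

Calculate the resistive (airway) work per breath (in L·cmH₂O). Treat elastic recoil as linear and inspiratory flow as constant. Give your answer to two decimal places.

With constant inspiratory flow the resistive pressure is constant at PIP − Pplat = 20.2 − 15.6 = 4.6 cmH2O, so resistive work = 4.6 × 0.385 = 1.771 L·cmH2O.

1.77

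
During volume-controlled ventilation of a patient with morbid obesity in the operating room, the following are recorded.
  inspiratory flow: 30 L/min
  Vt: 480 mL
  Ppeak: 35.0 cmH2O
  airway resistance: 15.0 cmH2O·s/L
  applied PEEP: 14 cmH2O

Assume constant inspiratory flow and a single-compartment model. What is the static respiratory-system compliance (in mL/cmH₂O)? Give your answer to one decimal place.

35.6

Flow: 30 L/min ÷ 60 = 0.5 L/s.
Equation of motion (constant flow): PIP = Vt/C + R·V̇ + PEEP.
Vt/C = PIP − R·V̇ − PEEP = 35.0 − 15.0×0.5 − 14 = 35.0 − 7.5 − 14 = 13.5 cmH2O.
C = Vt / 13.5 = 480 / 13.5 = 35.556 mL/cmH2O.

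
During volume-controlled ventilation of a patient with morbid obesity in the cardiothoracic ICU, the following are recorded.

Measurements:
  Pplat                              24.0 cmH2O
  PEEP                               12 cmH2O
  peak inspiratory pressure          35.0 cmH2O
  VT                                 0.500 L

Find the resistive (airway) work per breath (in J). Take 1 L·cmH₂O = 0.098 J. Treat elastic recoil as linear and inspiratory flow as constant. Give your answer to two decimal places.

0.54

With constant inspiratory flow the resistive pressure is constant at PIP − Pplat = 35.0 − 24.0 = 11.0 cmH2O, so resistive work = 11.0 × 0.500 = 5.5 L·cmH2O.
× 0.098 J/(L·cmH2O) → 0.539 J.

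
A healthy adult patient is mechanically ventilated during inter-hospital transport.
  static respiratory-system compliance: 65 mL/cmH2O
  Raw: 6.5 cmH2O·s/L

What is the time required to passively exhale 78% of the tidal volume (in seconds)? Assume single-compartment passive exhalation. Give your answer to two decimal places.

0.64

τ = R × C = 6.5 × 65 mL/cmH2O = 6.5 × 0.065 L/cmH2O = 0.4225 s.
Exhaled fraction f = 1 − e^(−t/τ) → t = −τ·ln(1 − f) = −0.4225·ln(0.22) = 0.6397 s.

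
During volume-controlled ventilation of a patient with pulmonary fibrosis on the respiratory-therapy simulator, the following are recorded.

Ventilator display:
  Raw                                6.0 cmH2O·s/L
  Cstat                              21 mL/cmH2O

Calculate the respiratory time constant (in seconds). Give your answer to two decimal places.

τ = R × C = 6.0 × 21 mL/cmH2O = 6.0 × 0.021 L/cmH2O = 0.126 s.

0.13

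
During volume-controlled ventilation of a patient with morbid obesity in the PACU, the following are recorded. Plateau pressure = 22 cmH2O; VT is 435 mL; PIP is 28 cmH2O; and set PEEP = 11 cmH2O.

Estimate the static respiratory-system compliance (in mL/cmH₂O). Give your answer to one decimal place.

39.5

Cstat = Vt / (Pplat − PEEP) = 435 / (22 − 11) = 435 / 11.0 = 39.545 mL/cmH2O.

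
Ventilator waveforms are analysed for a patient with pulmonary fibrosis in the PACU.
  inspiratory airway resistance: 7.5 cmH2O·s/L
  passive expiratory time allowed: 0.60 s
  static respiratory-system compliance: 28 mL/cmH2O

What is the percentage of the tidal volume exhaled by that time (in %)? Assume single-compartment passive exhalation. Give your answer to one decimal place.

τ = R × C = 7.5 × 28 mL/cmH2O = 7.5 × 0.028 L/cmH2O = 0.21 s.
Passive exhalation: V(t)/V₀ = e^(−t/τ) = e^(−0.60/0.21) = 0.05743.
Fraction exhaled = 1 − 0.05743 = 0.9426 → 94.26%.

94.3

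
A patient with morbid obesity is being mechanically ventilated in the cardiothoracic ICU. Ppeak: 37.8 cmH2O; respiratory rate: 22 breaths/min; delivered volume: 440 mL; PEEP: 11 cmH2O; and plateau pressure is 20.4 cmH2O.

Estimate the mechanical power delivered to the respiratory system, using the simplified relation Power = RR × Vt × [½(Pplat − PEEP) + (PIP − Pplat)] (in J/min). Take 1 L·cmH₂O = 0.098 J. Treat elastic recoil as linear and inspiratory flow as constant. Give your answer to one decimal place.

21.0

Per-breath work = Vt × [½(Pplat−PEEP) + (PIP−Pplat)] = 0.440 × [0.5×9.4 + 17.4] = 0.440 × 22.1 = 9.724 L·cmH2O.
Power = 22 × 9.724 = 213.93 L·cmH2O/min.
× 0.098 J/(L·cmH2O) → 20.965 J/min.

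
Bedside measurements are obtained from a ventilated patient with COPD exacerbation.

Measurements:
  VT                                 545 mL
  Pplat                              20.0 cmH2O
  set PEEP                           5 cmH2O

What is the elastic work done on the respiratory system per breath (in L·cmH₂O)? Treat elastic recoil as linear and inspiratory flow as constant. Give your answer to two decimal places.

Elastic work ≈ ½ × (Pplat − PEEP) × Vt = 0.5 × (20.0 − 5) × 0.545 L = 0.5 × 15.0 × 0.545 = 4.088 L·cmH2O.

4.09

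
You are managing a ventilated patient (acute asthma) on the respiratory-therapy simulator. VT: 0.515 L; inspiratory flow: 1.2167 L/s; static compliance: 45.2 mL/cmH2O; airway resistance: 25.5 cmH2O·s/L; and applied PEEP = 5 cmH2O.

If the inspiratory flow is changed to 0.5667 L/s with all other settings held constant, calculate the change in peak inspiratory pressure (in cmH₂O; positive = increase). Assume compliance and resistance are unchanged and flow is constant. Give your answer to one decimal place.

PIP = Vt/C + R·V̇ + PEEP (constant-flow equation of motion).
Only the resistive term changes: ΔPIP = R × ΔV̇ = 25.5 × (0.5667 − 1.2167) = 25.5 × -0.65 = -16.575 cmH2O.

-16.6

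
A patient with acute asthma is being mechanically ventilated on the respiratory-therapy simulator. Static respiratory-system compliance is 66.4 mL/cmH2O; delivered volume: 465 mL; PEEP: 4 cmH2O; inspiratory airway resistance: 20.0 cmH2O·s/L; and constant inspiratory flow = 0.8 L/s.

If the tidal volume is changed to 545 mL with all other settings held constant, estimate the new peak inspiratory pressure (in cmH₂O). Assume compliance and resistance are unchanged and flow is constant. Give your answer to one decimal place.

28.2

PIP = Vt/C + R·V̇ + PEEP (constant-flow equation of motion).
Only the elastic term changes: ΔPIP = ΔVt / C = (545 − 465) / 66.4 = 1.205 cmH2O.
Original PIP = 465/66.4 + 20.0×0.8 + 4 = 27.003 cmH2O; new PIP = 27.003 + (1.205) = 28.208 cmH2O.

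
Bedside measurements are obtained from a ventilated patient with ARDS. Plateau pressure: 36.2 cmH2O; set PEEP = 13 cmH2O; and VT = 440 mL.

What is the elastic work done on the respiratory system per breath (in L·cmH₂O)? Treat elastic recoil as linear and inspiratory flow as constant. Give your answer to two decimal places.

5.10

Elastic work ≈ ½ × (Pplat − PEEP) × Vt = 0.5 × (36.2 − 13) × 0.440 L = 0.5 × 23.2 × 0.440 = 5.104 L·cmH2O.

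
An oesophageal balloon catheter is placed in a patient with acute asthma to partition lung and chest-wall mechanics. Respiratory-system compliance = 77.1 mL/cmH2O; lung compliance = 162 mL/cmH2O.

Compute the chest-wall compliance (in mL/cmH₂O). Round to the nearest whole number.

147

1/Ccw = 1/Crs − 1/CL.
1/Ccw = 1/77.1 − 1/162 = 0.006797.
Ccw = 147.12 mL/cmH2O.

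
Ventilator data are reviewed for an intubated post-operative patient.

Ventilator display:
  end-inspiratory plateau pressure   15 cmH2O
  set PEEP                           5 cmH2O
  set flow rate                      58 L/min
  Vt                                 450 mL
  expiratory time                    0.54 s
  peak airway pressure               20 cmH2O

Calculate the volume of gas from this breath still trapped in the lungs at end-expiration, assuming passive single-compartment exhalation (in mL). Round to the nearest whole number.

44

Flow: 58 L/min ÷ 60 = 0.9667 L/s.
R = (PIP − Pplat)/V̇ = (20 − 15) / 0.9667 = 5.0/0.9667 = 5.172 cmH2O·s/L.
C = Vt/(Pplat − PEEP) = 450.0 / (15 − 5) = 450.0/10.0 = 45.0 mL/cmH2O.
τ = R × C = 5.172 × 0.045 L/cmH2O = 0.2327 s.
Fraction remaining = e^(−Te/τ) = e^(−0.54/0.2327) = 0.09822.
Trapped volume = 450.0 × 0.09822 = 44.199 mL.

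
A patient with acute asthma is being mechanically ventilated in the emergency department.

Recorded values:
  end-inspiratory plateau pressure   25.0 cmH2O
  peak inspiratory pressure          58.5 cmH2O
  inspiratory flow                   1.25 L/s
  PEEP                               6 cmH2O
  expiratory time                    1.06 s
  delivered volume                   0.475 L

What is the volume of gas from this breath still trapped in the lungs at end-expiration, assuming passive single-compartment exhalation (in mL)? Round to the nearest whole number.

R = (PIP − Pplat)/V̇ = (58.5 − 25.0) / 1.25 = 33.5/1.25 = 26.8 cmH2O·s/L.
C = Vt/(Pplat − PEEP) = 475.0 / (25.0 − 6) = 475.0/19.0 = 25.0 mL/cmH2O.
τ = R × C = 26.8 × 0.025 L/cmH2O = 0.67 s.
Fraction remaining = e^(−Te/τ) = e^(−1.06/0.67) = 0.2055.
Trapped volume = 475.0 × 0.2055 = 97.613 mL.

98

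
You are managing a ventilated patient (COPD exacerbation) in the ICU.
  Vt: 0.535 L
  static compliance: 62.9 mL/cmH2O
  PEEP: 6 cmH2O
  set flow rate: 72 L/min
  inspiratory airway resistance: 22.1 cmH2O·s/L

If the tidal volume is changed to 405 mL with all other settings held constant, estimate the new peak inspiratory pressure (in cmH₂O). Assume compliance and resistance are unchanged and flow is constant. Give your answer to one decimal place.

39.0

Flow: 72 L/min ÷ 60 = 1.2 L/s.
PIP = Vt/C + R·V̇ + PEEP (constant-flow equation of motion).
Only the elastic term changes: ΔPIP = ΔVt / C = (405 − 535) / 62.9 = -2.067 cmH2O.
Original PIP = 535/62.9 + 22.1×1.2 + 6 = 41.026 cmH2O; new PIP = 41.026 + (-2.067) = 38.959 cmH2O.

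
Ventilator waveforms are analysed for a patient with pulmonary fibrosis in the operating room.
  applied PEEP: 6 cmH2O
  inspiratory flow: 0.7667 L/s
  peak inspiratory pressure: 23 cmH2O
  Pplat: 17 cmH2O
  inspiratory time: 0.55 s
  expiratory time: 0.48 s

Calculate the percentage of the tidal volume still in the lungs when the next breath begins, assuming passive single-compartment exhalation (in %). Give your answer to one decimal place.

20.2

Vt = flow × Ti = 0.7667 L/s × 0.55 s × 1000 mL/L = 421.69 mL.
R = (PIP − Pplat)/V̇ = (23 − 17) / 0.7667 = 6.0/0.7667 = 7.826 cmH2O·s/L.
C = Vt/(Pplat − PEEP) = 421.69 / (17 − 6) = 421.69/11.0 = 38.335 mL/cmH2O.
τ = R × C = 7.826 × 0.03834 L/cmH2O = 0.3 s.
Fraction remaining at end-expiration = e^(−Te/τ) = e^(−0.48/0.3) = 0.2019 → 20.19%.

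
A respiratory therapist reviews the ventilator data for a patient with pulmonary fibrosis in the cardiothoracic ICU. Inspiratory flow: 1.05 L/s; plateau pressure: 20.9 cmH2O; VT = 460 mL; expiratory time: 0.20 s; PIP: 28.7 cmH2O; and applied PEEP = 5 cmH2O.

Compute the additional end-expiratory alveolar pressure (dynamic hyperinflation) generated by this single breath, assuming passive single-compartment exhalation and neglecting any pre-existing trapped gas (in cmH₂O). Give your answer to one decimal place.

R = (PIP − Pplat)/V̇ = (28.7 − 20.9) / 1.05 = 7.8/1.05 = 7.429 cmH2O·s/L.
C = Vt/(Pplat − PEEP) = 460.0 / (20.9 − 5) = 460.0/15.9 = 28.931 mL/cmH2O.
τ = R × C = 7.429 × 0.02893 L/cmH2O = 0.2149 s.
Fraction remaining = e^(−Te/τ) = e^(−0.20/0.2149) = 0.3943; trapped volume = 460.0 × 0.3943 = 181.38 mL.
Additional alveolar pressure from trapping ≈ V_trapped / C = 181.38 / 28.931 = 6.269 cmH2O.

6.3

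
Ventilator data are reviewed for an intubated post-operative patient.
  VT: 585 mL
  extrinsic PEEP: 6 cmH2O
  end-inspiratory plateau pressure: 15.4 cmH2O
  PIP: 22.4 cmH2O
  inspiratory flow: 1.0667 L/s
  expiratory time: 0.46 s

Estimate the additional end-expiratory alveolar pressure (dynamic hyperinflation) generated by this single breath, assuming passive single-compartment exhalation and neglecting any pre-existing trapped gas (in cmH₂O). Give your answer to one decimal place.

3.0

R = (PIP − Pplat)/V̇ = (22.4 − 15.4) / 1.0667 = 7.0/1.0667 = 6.562 cmH2O·s/L.
C = Vt/(Pplat − PEEP) = 585.0 / (15.4 − 6) = 585.0/9.4 = 62.234 mL/cmH2O.
τ = R × C = 6.562 × 0.06223 L/cmH2O = 0.4084 s.
Fraction remaining = e^(−Te/τ) = e^(−0.46/0.4084) = 0.3242; trapped volume = 585.0 × 0.3242 = 189.66 mL.
Additional alveolar pressure from trapping ≈ V_trapped / C = 189.66 / 62.234 = 3.048 cmH2O.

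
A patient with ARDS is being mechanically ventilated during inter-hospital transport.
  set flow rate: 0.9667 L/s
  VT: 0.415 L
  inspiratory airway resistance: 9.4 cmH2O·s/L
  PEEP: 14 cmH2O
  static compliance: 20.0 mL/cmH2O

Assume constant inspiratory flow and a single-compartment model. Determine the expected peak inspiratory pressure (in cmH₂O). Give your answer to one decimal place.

43.8

Equation of motion (constant flow): PIP = Vt/C + R·V̇ + PEEP.
PIP = 415/20.0 + 9.4×0.9667 + 14 = 20.75 + 9.087 + 14 = 43.837 cmH2O.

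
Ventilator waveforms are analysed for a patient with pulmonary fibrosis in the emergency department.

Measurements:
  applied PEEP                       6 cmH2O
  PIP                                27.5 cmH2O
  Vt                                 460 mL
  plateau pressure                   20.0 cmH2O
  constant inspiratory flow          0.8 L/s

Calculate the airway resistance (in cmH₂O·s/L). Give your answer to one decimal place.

9.4

Raw = (PIP − Pplat) / flow = (27.5 − 20.0) / 0.8 = 7.5 / 0.8 = 9.375 cmH2O·s/L.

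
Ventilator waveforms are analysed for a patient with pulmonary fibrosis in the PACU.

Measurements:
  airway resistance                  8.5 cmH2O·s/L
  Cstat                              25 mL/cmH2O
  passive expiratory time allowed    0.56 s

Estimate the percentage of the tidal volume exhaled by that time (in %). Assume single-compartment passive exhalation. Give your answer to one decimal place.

92.8

τ = R × C = 8.5 × 25 mL/cmH2O = 8.5 × 0.025 L/cmH2O = 0.2125 s.
Passive exhalation: V(t)/V₀ = e^(−t/τ) = e^(−0.56/0.2125) = 0.0717.
Fraction exhaled = 1 − 0.0717 = 0.9283 → 92.83%.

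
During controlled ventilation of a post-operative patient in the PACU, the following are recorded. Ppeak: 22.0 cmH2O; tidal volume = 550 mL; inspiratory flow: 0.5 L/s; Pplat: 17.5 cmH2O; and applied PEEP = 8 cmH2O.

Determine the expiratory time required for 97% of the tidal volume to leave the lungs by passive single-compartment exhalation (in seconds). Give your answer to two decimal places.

R = (PIP − Pplat)/V̇ = (22.0 − 17.5) / 0.5 = 4.5/0.5 = 9.0 cmH2O·s/L.
C = Vt/(Pplat − PEEP) = 550.0 / (17.5 − 8) = 550.0/9.5 = 57.895 mL/cmH2O.
τ = R × C = 9.0 × 0.0579 L/cmH2O = 0.5211 s.
t = −τ·ln(1 − 0.97) = −0.5211·ln(0.03) = 1.827 s.

1.83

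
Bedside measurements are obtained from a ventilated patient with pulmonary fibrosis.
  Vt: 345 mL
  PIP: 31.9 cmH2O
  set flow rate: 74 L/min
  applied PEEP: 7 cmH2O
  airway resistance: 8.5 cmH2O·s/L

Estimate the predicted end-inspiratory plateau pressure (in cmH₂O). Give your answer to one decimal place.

21.4

Flow: 74 L/min ÷ 60 = 1.2333 L/s.
Pplat = PIP − Raw × flow = 31.9 − 8.5 × 1.2333 = 31.9 − 10.483 = 21.417 cmH2O.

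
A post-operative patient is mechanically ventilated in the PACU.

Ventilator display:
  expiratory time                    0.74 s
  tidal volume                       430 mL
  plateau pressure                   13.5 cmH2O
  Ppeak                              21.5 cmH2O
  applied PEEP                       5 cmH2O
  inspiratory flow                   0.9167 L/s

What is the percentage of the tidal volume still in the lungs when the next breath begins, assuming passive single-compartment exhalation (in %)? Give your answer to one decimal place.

18.7

R = (PIP − Pplat)/V̇ = (21.5 − 13.5) / 0.9167 = 8.0/0.9167 = 8.727 cmH2O·s/L.
C = Vt/(Pplat − PEEP) = 430.0 / (13.5 − 5) = 430.0/8.5 = 50.588 mL/cmH2O.
τ = R × C = 8.727 × 0.05059 L/cmH2O = 0.4415 s.
Fraction remaining at end-expiration = e^(−Te/τ) = e^(−0.74/0.4415) = 0.1871 → 18.71%.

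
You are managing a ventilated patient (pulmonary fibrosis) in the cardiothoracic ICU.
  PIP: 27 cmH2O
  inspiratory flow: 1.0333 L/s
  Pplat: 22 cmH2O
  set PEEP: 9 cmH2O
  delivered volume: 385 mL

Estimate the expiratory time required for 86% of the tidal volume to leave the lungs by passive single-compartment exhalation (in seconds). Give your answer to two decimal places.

0.28

R = (PIP − Pplat)/V̇ = (27 − 22) / 1.0333 = 5.0/1.0333 = 4.839 cmH2O·s/L.
C = Vt/(Pplat − PEEP) = 385.0 / (22 − 9) = 385.0/13.0 = 29.615 mL/cmH2O.
τ = R × C = 4.839 × 0.02962 L/cmH2O = 0.1433 s.
t = −τ·ln(1 − 0.86) = −0.1433·ln(0.14) = 0.2817 s.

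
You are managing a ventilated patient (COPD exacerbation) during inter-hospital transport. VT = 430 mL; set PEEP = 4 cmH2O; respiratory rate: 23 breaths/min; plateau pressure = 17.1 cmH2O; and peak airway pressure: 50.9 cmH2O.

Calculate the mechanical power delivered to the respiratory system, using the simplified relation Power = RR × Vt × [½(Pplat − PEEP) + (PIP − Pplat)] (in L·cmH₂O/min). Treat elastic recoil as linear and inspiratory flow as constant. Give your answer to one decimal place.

399.1

Per-breath work = Vt × [½(Pplat−PEEP) + (PIP−Pplat)] = 0.430 × [0.5×13.1 + 33.8] = 0.430 × 40.35 = 17.351 L·cmH2O.
Power = 23 × 17.351 = 399.07 L·cmH2O/min.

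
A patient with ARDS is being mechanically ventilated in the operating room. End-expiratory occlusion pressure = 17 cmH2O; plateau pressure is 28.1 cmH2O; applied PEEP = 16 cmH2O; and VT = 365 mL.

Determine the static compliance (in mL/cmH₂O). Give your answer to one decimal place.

32.9

End-expiratory occlusion gives total PEEP = 17 cmH2O (intrinsic PEEP = 17 − 16 = 1). Use total PEEP for the elastic gradient.
Cstat = Vt / (Pplat − PEEPtotal) = 365 / (28.1 − 17) = 365 / 11.1 = 32.883 mL/cmH2O.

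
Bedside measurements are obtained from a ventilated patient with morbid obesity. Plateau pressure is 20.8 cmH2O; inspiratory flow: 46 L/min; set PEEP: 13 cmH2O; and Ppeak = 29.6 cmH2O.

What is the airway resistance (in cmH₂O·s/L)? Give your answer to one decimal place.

11.5

Flow: 46 L/min ÷ 60 = 0.7667 L/s.
Raw = (PIP − Pplat) / flow = (29.6 − 20.8) / 0.7667 = 8.8 / 0.7667 = 11.478 cmH2O·s/L.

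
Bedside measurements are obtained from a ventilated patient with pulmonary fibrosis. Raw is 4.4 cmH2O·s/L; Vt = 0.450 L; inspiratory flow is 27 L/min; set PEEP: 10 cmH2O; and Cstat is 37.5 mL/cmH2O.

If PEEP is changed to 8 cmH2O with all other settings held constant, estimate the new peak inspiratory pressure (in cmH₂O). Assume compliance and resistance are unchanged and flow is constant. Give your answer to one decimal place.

Flow: 27 L/min ÷ 60 = 0.45 L/s.
PIP = Vt/C + R·V̇ + PEEP (constant-flow equation of motion).
Only the baseline term changes: ΔPIP = ΔPEEP = 8 − 10 = -2.0 cmH2O.
Original PIP = 450/37.5 + 4.4×0.45 + 10 = 23.98 cmH2O; new PIP = 23.98 + (-2.0) = 21.98 cmH2O.

22.0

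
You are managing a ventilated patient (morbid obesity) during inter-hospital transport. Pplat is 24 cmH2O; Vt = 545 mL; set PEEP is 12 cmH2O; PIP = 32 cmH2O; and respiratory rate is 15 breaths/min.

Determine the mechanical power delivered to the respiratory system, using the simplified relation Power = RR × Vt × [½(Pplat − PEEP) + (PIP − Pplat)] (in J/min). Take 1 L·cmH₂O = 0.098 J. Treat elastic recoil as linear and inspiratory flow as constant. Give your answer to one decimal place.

11.2

Per-breath work = Vt × [½(Pplat−PEEP) + (PIP−Pplat)] = 0.545 × [0.5×12.0 + 8.0] = 0.545 × 14.0 = 7.63 L·cmH2O.
Power = 15 × 7.63 = 114.45 L·cmH2O/min.
× 0.098 J/(L·cmH2O) → 11.216 J/min.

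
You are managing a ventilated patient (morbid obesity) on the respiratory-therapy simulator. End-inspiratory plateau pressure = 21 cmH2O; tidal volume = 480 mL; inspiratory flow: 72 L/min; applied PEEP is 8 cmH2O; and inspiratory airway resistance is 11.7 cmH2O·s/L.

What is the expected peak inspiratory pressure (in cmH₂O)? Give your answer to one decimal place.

Flow: 72 L/min ÷ 60 = 1.2 L/s.
PIP = Pplat + Raw × flow = 21 + 11.7 × 1.2 = 21 + 14.04 = 35.04 cmH2O.

35.0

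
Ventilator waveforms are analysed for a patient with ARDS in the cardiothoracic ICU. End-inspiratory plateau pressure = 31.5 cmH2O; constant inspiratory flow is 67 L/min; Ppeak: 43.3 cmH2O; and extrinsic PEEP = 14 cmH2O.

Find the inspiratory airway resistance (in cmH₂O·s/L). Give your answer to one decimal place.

10.6

Flow: 67 L/min ÷ 60 = 1.1167 L/s.
Raw = (PIP − Pplat) / flow = (43.3 − 31.5) / 1.1167 = 11.8 / 1.1167 = 10.567 cmH2O·s/L.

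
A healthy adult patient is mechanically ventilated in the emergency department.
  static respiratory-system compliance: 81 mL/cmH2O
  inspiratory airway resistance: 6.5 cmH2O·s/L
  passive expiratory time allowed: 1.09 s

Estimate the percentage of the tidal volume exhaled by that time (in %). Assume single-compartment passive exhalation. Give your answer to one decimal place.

87.4

τ = R × C = 6.5 × 81 mL/cmH2O = 6.5 × 0.081 L/cmH2O = 0.5265 s.
Passive exhalation: V(t)/V₀ = e^(−t/τ) = e^(−1.09/0.5265) = 0.1262.
Fraction exhaled = 1 − 0.1262 = 0.8738 → 87.38%.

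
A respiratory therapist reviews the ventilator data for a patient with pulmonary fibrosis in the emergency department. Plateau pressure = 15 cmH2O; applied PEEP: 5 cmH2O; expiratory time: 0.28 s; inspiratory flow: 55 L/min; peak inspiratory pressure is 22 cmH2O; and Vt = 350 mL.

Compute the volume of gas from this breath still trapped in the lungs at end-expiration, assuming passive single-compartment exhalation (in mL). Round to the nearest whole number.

123

Flow: 55 L/min ÷ 60 = 0.9167 L/s.
R = (PIP − Pplat)/V̇ = (22 − 15) / 0.9167 = 7.0/0.9167 = 7.636 cmH2O·s/L.
C = Vt/(Pplat − PEEP) = 350.0 / (15 − 5) = 350.0/10.0 = 35.0 mL/cmH2O.
τ = R × C = 7.636 × 0.035 L/cmH2O = 0.2673 s.
Fraction remaining = e^(−Te/τ) = e^(−0.28/0.2673) = 0.3508.
Trapped volume = 350.0 × 0.3508 = 122.78 mL.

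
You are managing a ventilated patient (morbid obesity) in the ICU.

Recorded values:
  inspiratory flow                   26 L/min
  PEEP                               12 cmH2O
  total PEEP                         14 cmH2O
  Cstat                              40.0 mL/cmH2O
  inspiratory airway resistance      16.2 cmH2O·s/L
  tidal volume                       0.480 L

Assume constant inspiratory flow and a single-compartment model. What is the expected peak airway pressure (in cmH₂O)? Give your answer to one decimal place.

33.0

Flow: 26 L/min ÷ 60 = 0.4333 L/s.
Total PEEP = 14 cmH2O (set 12 + intrinsic 2); this is the baseline alveolar pressure.
Equation of motion (constant flow): PIP = Vt/C + R·V̇ + PEEP.
PIP = 480/40.0 + 16.2×0.4333 + 14 = 12.0 + 7.019 + 14 = 33.019 cmH2O.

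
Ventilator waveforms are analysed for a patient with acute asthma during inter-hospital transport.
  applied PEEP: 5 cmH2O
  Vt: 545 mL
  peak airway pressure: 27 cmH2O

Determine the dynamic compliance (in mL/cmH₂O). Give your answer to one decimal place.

Dynamic compliance = Vt / (PIP − PEEP) = 545 / (27 − 5) = 545 / 22.0 = 24.773 mL/cmH2O.

24.8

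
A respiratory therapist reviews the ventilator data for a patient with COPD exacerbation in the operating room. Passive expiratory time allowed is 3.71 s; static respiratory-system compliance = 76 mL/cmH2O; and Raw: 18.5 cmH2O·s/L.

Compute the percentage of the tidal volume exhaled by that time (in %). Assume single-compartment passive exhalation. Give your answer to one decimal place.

τ = R × C = 18.5 × 76 mL/cmH2O = 18.5 × 0.076 L/cmH2O = 1.406 s.
Passive exhalation: V(t)/V₀ = e^(−t/τ) = e^(−3.71/1.406) = 0.07145.
Fraction exhaled = 1 − 0.07145 = 0.9286 → 92.86%.

92.9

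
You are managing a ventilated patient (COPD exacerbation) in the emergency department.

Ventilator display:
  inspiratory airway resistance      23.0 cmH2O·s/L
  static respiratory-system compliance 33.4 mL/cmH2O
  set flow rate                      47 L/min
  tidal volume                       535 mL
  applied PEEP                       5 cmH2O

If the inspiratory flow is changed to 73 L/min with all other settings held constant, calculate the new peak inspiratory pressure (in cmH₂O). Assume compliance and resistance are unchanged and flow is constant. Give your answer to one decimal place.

Flow: 47 L/min ÷ 60 = 0.7833 L/s.
New flow: 73 L/min ÷ 60 = 1.2167 L/s.
PIP = Vt/C + R·V̇ + PEEP (constant-flow equation of motion).
Only the resistive term changes: ΔPIP = R × ΔV̇ = 23.0 × (1.2167 − 0.7833) = 23.0 × 0.4334 = 9.968 cmH2O.
Original PIP = 535/33.4 + 23.0×0.7833 + 5 = 39.034 cmH2O; new PIP = 39.034 + (9.968) = 49.002 cmH2O.

49.0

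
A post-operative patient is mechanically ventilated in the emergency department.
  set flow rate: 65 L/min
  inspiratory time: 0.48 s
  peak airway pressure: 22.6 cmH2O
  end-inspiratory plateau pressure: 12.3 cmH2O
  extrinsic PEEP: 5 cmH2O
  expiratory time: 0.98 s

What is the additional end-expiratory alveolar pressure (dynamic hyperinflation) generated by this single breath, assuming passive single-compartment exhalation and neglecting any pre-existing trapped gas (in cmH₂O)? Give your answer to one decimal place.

1.7

Flow: 65 L/min ÷ 60 = 1.0833 L/s.
Vt = flow × Ti = 1.0833 L/s × 0.48 s × 1000 mL/L = 519.98 mL.
R = (PIP − Pplat)/V̇ = (22.6 − 12.3) / 1.0833 = 10.3/1.0833 = 9.508 cmH2O·s/L.
C = Vt/(Pplat − PEEP) = 519.98 / (12.3 − 5) = 519.98/7.3 = 71.23 mL/cmH2O.
τ = R × C = 9.508 × 0.07123 L/cmH2O = 0.6773 s.
Fraction remaining = e^(−Te/τ) = e^(−0.98/0.6773) = 0.2353; trapped volume = 519.98 × 0.2353 = 122.35 mL.
Additional alveolar pressure from trapping ≈ V_trapped / C = 122.35 / 71.23 = 1.718 cmH2O.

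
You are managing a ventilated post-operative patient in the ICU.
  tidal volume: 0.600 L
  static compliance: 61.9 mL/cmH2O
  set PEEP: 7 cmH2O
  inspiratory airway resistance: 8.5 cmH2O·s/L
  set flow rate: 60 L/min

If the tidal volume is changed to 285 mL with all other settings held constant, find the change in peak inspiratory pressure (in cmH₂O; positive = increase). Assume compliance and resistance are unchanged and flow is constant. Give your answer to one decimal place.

PIP = Vt/C + R·V̇ + PEEP (constant-flow equation of motion).
Only the elastic term changes: ΔPIP = ΔVt / C = (285 − 600) / 61.9 = -5.089 cmH2O.

-5.1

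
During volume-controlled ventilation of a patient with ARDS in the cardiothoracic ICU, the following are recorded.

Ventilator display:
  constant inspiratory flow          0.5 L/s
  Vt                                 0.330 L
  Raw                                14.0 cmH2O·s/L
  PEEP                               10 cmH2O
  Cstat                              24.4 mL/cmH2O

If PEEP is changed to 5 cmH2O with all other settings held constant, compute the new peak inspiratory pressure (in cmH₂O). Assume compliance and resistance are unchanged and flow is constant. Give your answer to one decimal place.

PIP = Vt/C + R·V̇ + PEEP (constant-flow equation of motion).
Only the baseline term changes: ΔPIP = ΔPEEP = 5 − 10 = -5.0 cmH2O.
Original PIP = 330/24.4 + 14.0×0.5 + 10 = 30.525 cmH2O; new PIP = 30.525 + (-5.0) = 25.525 cmH2O.

25.5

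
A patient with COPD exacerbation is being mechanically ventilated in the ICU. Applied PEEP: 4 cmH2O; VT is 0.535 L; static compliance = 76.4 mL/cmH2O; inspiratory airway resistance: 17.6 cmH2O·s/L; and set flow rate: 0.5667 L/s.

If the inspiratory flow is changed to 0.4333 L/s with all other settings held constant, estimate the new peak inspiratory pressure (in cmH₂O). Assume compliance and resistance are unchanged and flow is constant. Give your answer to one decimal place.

18.6

PIP = Vt/C + R·V̇ + PEEP (constant-flow equation of motion).
Only the resistive term changes: ΔPIP = R × ΔV̇ = 17.6 × (0.4333 − 0.5667) = 17.6 × -0.1334 = -2.348 cmH2O.
Original PIP = 535/76.4 + 17.6×0.5667 + 4 = 20.977 cmH2O; new PIP = 20.977 + (-2.348) = 18.629 cmH2O.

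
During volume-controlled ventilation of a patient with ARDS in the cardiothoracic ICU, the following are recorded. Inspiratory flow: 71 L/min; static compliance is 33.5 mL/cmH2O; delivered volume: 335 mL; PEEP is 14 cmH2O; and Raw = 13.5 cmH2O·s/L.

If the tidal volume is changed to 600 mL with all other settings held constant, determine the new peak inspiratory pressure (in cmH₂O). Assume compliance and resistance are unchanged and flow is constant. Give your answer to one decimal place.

47.9

Flow: 71 L/min ÷ 60 = 1.1833 L/s.
PIP = Vt/C + R·V̇ + PEEP (constant-flow equation of motion).
Only the elastic term changes: ΔPIP = ΔVt / C = (600 − 335) / 33.5 = 7.91 cmH2O.
Original PIP = 335/33.5 + 13.5×1.1833 + 14 = 39.975 cmH2O; new PIP = 39.975 + (7.91) = 47.885 cmH2O.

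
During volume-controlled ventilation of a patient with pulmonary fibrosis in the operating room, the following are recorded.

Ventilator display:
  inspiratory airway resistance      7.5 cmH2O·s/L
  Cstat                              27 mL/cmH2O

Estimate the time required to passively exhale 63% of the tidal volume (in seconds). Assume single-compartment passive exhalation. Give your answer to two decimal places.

τ = R × C = 7.5 × 27 mL/cmH2O = 7.5 × 0.027 L/cmH2O = 0.2025 s.
Exhaled fraction f = 1 − e^(−t/τ) → t = −τ·ln(1 − f) = −0.2025·ln(0.37) = 0.2013 s.

0.20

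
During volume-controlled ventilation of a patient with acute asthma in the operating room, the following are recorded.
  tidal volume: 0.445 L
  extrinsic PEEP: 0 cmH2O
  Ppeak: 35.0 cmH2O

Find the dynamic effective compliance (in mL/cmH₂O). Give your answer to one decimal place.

Dynamic compliance = Vt / (PIP − PEEP) = 445 / (35.0 − 0) = 445 / 35.0 = 12.714 mL/cmH2O.

12.7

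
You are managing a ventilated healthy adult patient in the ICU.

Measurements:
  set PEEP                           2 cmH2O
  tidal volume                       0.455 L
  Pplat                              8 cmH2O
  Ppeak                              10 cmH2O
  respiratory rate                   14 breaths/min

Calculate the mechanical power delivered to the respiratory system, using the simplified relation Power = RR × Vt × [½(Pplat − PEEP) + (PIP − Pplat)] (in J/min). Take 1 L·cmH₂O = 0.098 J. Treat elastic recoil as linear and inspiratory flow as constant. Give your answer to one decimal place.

Per-breath work = Vt × [½(Pplat−PEEP) + (PIP−Pplat)] = 0.455 × [0.5×6.0 + 2.0] = 0.455 × 5.0 = 2.275 L·cmH2O.
Power = 14 × 2.275 = 31.85 L·cmH2O/min.
× 0.098 J/(L·cmH2O) → 3.121 J/min.

3.1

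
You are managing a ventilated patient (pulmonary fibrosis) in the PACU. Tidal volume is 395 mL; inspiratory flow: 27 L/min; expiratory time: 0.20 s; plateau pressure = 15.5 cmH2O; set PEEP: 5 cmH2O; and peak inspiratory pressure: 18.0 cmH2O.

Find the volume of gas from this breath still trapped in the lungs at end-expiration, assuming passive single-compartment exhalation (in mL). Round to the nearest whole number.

152

Flow: 27 L/min ÷ 60 = 0.45 L/s.
R = (PIP − Pplat)/V̇ = (18.0 − 15.5) / 0.45 = 2.5/0.45 = 5.556 cmH2O·s/L.
C = Vt/(Pplat − PEEP) = 395.0 / (15.5 − 5) = 395.0/10.5 = 37.619 mL/cmH2O.
τ = R × C = 5.556 × 0.03762 L/cmH2O = 0.209 s.
Fraction remaining = e^(−Te/τ) = e^(−0.20/0.209) = 0.3841.
Trapped volume = 395.0 × 0.3841 = 151.72 mL.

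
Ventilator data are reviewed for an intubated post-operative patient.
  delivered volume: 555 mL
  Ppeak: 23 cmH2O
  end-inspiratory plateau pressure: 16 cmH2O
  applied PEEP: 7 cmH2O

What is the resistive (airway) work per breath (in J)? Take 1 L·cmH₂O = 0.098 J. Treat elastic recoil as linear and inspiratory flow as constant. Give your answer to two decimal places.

0.38

With constant inspiratory flow the resistive pressure is constant at PIP − Pplat = 23 − 16 = 7.0 cmH2O, so resistive work = 7.0 × 0.555 = 3.885 L·cmH2O.
× 0.098 J/(L·cmH2O) → 0.3807 J.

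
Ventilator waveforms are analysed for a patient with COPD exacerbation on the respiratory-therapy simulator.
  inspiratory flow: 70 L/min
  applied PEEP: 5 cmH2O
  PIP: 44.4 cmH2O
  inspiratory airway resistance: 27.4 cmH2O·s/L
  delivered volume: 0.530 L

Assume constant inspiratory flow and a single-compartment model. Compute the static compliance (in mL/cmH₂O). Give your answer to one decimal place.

Flow: 70 L/min ÷ 60 = 1.1667 L/s.
Equation of motion (constant flow): PIP = Vt/C + R·V̇ + PEEP.
Vt/C = PIP − R·V̇ − PEEP = 44.4 − 27.4×1.1667 − 5 = 44.4 − 31.968 − 5 = 7.432 cmH2O.
C = Vt / 7.432 = 530 / 7.432 = 71.313 mL/cmH2O.

71.3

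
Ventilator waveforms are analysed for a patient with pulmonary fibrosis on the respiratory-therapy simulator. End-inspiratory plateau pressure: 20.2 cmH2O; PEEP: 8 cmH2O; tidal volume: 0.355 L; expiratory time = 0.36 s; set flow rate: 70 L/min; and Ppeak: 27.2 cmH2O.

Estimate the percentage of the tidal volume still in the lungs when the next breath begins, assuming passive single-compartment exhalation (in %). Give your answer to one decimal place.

Flow: 70 L/min ÷ 60 = 1.1667 L/s.
R = (PIP − Pplat)/V̇ = (27.2 − 20.2) / 1.1667 = 7.0/1.1667 = 6.0 cmH2O·s/L.
C = Vt/(Pplat − PEEP) = 355.0 / (20.2 − 8) = 355.0/12.2 = 29.098 mL/cmH2O.
τ = R × C = 6.0 × 0.0291 L/cmH2O = 0.1746 s.
Fraction remaining at end-expiration = e^(−Te/τ) = e^(−0.36/0.1746) = 0.1272 → 12.72%.

12.7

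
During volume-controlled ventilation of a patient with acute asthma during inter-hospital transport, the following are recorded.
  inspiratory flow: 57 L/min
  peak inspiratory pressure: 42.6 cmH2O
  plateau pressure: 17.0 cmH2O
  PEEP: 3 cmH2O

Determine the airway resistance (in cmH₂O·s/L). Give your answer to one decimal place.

Flow: 57 L/min ÷ 60 = 0.95 L/s.
Raw = (PIP − Pplat) / flow = (42.6 − 17.0) / 0.95 = 25.6 / 0.95 = 26.947 cmH2O·s/L.

26.9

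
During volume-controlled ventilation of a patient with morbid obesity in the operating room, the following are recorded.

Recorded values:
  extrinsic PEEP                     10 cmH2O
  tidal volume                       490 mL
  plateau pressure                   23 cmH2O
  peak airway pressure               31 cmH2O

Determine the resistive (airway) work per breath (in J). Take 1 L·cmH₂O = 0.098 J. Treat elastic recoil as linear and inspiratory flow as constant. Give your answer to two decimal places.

0.38

With constant inspiratory flow the resistive pressure is constant at PIP − Pplat = 31 − 23 = 8.0 cmH2O, so resistive work = 8.0 × 0.490 = 3.92 L·cmH2O.
× 0.098 J/(L·cmH2O) → 0.3842 J.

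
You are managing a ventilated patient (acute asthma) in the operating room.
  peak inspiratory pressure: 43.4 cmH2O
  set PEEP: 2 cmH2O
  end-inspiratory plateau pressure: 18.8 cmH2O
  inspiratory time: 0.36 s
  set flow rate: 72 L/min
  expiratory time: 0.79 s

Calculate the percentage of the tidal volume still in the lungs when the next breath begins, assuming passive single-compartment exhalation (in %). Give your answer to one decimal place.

Flow: 72 L/min ÷ 60 = 1.2 L/s.
Vt = flow × Ti = 1.2 L/s × 0.36 s × 1000 mL/L = 432.0 mL.
R = (PIP − Pplat)/V̇ = (43.4 − 18.8) / 1.2 = 24.6/1.2 = 20.5 cmH2O·s/L.
C = Vt/(Pplat − PEEP) = 432.0 / (18.8 − 2) = 432.0/16.8 = 25.714 mL/cmH2O.
τ = R × C = 20.5 × 0.02571 L/cmH2O = 0.5271 s.
Fraction remaining at end-expiration = e^(−Te/τ) = e^(−0.79/0.5271) = 0.2234 → 22.34%.

22.3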